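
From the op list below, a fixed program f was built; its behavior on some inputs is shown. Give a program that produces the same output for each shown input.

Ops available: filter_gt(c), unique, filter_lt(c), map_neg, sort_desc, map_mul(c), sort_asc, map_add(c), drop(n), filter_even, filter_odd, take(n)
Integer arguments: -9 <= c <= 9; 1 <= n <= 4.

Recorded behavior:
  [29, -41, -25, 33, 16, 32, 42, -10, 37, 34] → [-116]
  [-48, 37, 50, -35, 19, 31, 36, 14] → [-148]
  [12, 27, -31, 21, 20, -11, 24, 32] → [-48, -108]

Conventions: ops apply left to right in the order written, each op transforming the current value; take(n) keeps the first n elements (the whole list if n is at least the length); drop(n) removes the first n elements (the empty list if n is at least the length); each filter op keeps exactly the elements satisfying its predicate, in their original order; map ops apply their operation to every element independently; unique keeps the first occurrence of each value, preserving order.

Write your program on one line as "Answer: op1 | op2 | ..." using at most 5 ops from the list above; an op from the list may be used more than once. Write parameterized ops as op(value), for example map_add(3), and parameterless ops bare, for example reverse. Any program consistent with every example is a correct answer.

map_mul(4) | map_neg | take(2) | filter_lt(-5)

Check, running the answer program on each example:
  [29, -41, -25, 33, 16, 32, 42, -10, 37, 34] -> [116, -164, -100, 132, 64, 128, 168, -40, 148, 136] -> [-116, 164, 100, -132, -64, -128, -168, 40, -148, -136] -> [-116, 164] -> [-116]
  [-48, 37, 50, -35, 19, 31, 36, 14] -> [-192, 148, 200, -140, 76, 124, 144, 56] -> [192, -148, -200, 140, -76, -124, -144, -56] -> [192, -148] -> [-148]
  [12, 27, -31, 21, 20, -11, 24, 32] -> [48, 108, -124, 84, 80, -44, 96, 128] -> [-48, -108, 124, -84, -80, 44, -96, -128] -> [-48, -108] -> [-48, -108]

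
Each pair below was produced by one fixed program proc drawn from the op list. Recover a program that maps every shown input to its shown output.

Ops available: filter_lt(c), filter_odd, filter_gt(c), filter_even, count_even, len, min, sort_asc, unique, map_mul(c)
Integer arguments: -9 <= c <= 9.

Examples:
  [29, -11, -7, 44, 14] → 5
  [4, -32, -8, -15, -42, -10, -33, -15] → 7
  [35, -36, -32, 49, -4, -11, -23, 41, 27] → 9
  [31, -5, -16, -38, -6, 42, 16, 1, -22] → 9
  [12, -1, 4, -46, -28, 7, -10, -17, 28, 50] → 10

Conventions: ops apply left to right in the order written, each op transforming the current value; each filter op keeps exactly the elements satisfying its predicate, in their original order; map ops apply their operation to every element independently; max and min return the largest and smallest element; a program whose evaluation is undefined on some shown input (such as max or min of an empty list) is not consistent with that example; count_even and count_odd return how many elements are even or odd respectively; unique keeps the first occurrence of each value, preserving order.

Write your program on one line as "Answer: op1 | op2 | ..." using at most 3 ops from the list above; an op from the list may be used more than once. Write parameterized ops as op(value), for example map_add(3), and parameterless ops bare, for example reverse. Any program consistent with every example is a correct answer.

unique | map_mul(-9) | len

Check, running the answer program on each example:
  [29, -11, -7, 44, 14] -> [29, -11, -7, 44, 14] -> [-261, 99, 63, -396, -126] -> 5
  [4, -32, -8, -15, -42, -10, -33, -15] -> [4, -32, -8, -15, -42, -10, -33] -> [-36, 288, 72, 135, 378, 90, 297] -> 7
  [35, -36, -32, 49, -4, -11, -23, 41, 27] -> [35, -36, -32, 49, -4, -11, -23, 41, 27] -> [-315, 324, 288, -441, 36, 99, 207, -369, -243] -> 9
  [31, -5, -16, -38, -6, 42, 16, 1, -22] -> [31, -5, -16, -38, -6, 42, 16, 1, -22] -> [-279, 45, 144, 342, 54, -378, -144, -9, 198] -> 9
  [12, -1, 4, -46, -28, 7, -10, -17, 28, 50] -> [12, -1, 4, -46, -28, 7, -10, -17, 28, 50] -> [-108, 9, -36, 414, 252, -63, 90, 153, -252, -450] -> 10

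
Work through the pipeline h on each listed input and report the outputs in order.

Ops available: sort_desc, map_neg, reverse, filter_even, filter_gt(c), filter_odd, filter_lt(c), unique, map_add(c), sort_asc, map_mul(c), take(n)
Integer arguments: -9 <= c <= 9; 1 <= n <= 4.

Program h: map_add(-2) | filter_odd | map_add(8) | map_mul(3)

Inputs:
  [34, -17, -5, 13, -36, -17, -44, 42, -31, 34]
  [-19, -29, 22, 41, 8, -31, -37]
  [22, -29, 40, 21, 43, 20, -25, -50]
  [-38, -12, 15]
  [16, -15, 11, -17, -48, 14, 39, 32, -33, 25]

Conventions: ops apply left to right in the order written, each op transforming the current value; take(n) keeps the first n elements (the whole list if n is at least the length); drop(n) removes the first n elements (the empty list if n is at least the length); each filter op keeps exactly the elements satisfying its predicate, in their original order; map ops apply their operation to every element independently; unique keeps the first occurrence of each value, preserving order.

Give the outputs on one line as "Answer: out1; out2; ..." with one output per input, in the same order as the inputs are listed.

Execution, op by op:
  [34, -17, -5, 13, -36, -17, -44, 42, -31, 34] -> [32, -19, -7, 11, -38, -19, -46, 40, -33, 32] -> [-19, -7, 11, -19, -33] -> [-11, 1, 19, -11, -25] -> [-33, 3, 57, -33, -75]
  [-19, -29, 22, 41, 8, -31, -37] -> [-21, -31, 20, 39, 6, -33, -39] -> [-21, -31, 39, -33, -39] -> [-13, -23, 47, -25, -31] -> [-39, -69, 141, -75, -93]
  [22, -29, 40, 21, 43, 20, -25, -50] -> [20, -31, 38, 19, 41, 18, -27, -52] -> [-31, 19, 41, -27] -> [-23, 27, 49, -19] -> [-69, 81, 147, -57]
  [-38, -12, 15] -> [-40, -14, 13] -> [13] -> [21] -> [63]
  [16, -15, 11, -17, -48, 14, 39, 32, -33, 25] -> [14, -17, 9, -19, -50, 12, 37, 30, -35, 23] -> [-17, 9, -19, 37, -35, 23] -> [-9, 17, -11, 45, -27, 31] -> [-27, 51, -33, 135, -81, 93]

[-33, 3, 57, -33, -75]; [-39, -69, 141, -75, -93]; [-69, 81, 147, -57]; [63]; [-27, 51, -33, 135, -81, 93]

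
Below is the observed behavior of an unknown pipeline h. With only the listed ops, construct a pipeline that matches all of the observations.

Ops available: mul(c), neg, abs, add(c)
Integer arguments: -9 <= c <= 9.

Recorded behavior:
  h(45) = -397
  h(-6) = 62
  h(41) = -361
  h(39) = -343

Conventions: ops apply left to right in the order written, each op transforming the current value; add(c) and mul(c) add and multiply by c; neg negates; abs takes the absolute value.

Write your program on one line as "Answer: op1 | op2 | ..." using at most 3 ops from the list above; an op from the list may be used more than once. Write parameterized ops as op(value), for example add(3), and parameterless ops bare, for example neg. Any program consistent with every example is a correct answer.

mul(-9) | add(8)

Check, running the answer program on each example:
  45 -> -405 -> -397
  -6 -> 54 -> 62
  41 -> -369 -> -361
  39 -> -351 -> -343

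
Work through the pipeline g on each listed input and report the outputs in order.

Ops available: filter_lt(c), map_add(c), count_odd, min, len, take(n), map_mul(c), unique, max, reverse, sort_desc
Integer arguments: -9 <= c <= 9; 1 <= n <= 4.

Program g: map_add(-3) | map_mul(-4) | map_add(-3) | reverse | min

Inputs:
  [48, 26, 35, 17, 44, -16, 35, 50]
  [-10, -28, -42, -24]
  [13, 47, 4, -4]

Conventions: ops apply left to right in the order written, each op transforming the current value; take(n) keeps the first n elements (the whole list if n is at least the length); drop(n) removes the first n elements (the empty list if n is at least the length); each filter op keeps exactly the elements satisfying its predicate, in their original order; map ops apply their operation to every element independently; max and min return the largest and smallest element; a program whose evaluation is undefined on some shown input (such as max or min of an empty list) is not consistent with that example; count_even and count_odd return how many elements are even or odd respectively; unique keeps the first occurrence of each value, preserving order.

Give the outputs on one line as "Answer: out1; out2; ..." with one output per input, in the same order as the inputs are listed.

Execution, op by op:
  [48, 26, 35, 17, 44, -16, 35, 50] -> [45, 23, 32, 14, 41, -19, 32, 47] -> [-180, -92, -128, -56, -164, 76, -128, -188] -> [-183, -95, -131, -59, -167, 73, -131, -191] -> [-191, -131, 73, -167, -59, -131, -95, -183] -> -191
  [-10, -28, -42, -24] -> [-13, -31, -45, -27] -> [52, 124, 180, 108] -> [49, 121, 177, 105] -> [105, 177, 121, 49] -> 49
  [13, 47, 4, -4] -> [10, 44, 1, -7] -> [-40, -176, -4, 28] -> [-43, -179, -7, 25] -> [25, -7, -179, -43] -> -179

-191; 49; -179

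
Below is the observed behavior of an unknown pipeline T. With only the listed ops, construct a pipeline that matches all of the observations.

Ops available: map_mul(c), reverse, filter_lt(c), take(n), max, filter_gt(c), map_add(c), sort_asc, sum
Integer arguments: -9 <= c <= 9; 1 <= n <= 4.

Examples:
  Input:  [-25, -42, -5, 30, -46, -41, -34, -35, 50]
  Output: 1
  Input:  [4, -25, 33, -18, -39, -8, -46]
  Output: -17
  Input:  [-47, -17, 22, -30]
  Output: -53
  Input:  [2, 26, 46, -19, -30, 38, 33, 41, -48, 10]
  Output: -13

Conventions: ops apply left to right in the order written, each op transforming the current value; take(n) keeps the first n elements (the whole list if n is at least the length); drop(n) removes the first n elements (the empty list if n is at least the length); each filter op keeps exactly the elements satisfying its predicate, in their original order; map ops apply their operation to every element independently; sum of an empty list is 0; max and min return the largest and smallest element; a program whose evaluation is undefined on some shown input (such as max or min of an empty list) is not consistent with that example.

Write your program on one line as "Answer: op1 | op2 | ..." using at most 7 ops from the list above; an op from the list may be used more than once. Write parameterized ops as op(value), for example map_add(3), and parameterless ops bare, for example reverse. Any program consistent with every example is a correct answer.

sort_asc | filter_gt(-6) | map_mul(2) | map_mul(-1) | map_add(-9) | max

Check, running the answer program on each example:
  [-25, -42, -5, 30, -46, -41, -34, -35, 50] -> [-46, -42, -41, -35, -34, -25, -5, 30, 50] -> [-5, 30, 50] -> [-10, 60, 100] -> [10, -60, -100] -> [1, -69, -109] -> 1
  [4, -25, 33, -18, -39, -8, -46] -> [-46, -39, -25, -18, -8, 4, 33] -> [4, 33] -> [8, 66] -> [-8, -66] -> [-17, -75] -> -17
  [-47, -17, 22, -30] -> [-47, -30, -17, 22] -> [22] -> [44] -> [-44] -> [-53] -> -53
  [2, 26, 46, -19, -30, 38, 33, 41, -48, 10] -> [-48, -30, -19, 2, 10, 26, 33, 38, 41, 46] -> [2, 10, 26, 33, 38, 41, 46] -> [4, 20, 52, 66, 76, 82, 92] -> [-4, -20, -52, -66, -76, -82, -92] -> [-13, -29, -61, -75, -85, -91, -101] -> -13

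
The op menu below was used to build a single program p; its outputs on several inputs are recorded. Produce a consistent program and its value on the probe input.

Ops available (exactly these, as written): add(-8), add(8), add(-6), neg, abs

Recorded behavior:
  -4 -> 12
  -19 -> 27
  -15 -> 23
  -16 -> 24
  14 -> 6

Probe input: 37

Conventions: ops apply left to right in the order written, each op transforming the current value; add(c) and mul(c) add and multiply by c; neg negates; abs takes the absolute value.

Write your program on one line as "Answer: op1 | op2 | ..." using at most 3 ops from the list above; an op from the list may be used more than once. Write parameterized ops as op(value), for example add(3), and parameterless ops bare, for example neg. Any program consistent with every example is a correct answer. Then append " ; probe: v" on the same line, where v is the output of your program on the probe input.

add(-8) | abs ; probe: 29

Check, running the answer program on each example:
  -4 -> -12 -> 12
  -19 -> -27 -> 27
  -15 -> -23 -> 23
  -16 -> -24 -> 24
  14 -> 6 -> 6
  probe: 37 -> 29 -> 29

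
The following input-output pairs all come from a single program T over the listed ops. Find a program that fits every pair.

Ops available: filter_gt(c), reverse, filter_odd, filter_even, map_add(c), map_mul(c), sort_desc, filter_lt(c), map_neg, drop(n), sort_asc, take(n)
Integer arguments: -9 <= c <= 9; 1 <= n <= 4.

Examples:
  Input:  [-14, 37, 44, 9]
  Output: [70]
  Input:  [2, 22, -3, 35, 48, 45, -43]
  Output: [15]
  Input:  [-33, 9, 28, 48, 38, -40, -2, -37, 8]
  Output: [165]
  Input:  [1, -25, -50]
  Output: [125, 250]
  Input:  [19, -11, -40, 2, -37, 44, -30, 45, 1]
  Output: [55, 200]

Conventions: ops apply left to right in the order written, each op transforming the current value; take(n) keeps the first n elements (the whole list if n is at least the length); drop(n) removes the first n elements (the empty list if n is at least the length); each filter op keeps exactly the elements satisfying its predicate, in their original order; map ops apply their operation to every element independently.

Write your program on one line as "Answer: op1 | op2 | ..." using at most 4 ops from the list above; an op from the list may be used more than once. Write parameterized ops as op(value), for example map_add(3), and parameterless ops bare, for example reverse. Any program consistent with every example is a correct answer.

take(4) | map_mul(-5) | filter_gt(-4)

Check, running the answer program on each example:
  [-14, 37, 44, 9] -> [-14, 37, 44, 9] -> [70, -185, -220, -45] -> [70]
  [2, 22, -3, 35, 48, 45, -43] -> [2, 22, -3, 35] -> [-10, -110, 15, -175] -> [15]
  [-33, 9, 28, 48, 38, -40, -2, -37, 8] -> [-33, 9, 28, 48] -> [165, -45, -140, -240] -> [165]
  [1, -25, -50] -> [1, -25, -50] -> [-5, 125, 250] -> [125, 250]
  [19, -11, -40, 2, -37, 44, -30, 45, 1] -> [19, -11, -40, 2] -> [-95, 55, 200, -10] -> [55, 200]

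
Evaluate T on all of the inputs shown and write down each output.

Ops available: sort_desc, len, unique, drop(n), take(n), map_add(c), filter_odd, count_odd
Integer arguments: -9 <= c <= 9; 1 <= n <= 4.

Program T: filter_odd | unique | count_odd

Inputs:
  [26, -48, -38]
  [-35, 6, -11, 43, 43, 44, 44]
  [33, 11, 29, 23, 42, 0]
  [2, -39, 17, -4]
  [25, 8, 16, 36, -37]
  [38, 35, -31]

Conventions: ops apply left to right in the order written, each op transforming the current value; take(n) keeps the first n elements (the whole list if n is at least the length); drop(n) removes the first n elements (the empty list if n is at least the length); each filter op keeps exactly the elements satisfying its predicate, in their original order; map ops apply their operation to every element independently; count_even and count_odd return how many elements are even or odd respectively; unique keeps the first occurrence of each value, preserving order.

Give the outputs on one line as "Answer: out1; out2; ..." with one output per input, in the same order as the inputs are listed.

Execution, op by op:
  [26, -48, -38] -> [] -> [] -> 0
  [-35, 6, -11, 43, 43, 44, 44] -> [-35, -11, 43, 43] -> [-35, -11, 43] -> 3
  [33, 11, 29, 23, 42, 0] -> [33, 11, 29, 23] -> [33, 11, 29, 23] -> 4
  [2, -39, 17, -4] -> [-39, 17] -> [-39, 17] -> 2
  [25, 8, 16, 36, -37] -> [25, -37] -> [25, -37] -> 2
  [38, 35, -31] -> [35, -31] -> [35, -31] -> 2

0; 3; 4; 2; 2; 2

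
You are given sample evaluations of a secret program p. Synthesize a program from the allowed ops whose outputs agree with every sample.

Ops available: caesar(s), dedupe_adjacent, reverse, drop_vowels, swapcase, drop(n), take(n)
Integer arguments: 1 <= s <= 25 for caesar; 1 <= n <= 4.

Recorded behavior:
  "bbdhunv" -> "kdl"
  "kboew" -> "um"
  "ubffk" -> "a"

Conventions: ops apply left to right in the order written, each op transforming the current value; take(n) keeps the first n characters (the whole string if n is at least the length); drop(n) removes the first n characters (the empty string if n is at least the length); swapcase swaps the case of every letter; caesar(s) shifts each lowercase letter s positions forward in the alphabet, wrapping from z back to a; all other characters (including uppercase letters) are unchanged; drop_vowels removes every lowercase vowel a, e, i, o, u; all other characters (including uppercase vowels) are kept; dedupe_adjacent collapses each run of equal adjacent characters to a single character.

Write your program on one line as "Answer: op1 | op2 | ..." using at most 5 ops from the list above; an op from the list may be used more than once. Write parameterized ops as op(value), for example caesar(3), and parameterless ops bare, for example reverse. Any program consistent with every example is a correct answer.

caesar(3) | caesar(13) | dedupe_adjacent | drop(3)

Check, running the answer program on each example:
  "bbdhunv" -> "eegkxqy" -> "rrtxkdl" -> "rtxkdl" -> "kdl"
  "kboew" -> "nerhz" -> "areum" -> "areum" -> "um"
  "ubffk" -> "xeiin" -> "krvva" -> "krva" -> "a"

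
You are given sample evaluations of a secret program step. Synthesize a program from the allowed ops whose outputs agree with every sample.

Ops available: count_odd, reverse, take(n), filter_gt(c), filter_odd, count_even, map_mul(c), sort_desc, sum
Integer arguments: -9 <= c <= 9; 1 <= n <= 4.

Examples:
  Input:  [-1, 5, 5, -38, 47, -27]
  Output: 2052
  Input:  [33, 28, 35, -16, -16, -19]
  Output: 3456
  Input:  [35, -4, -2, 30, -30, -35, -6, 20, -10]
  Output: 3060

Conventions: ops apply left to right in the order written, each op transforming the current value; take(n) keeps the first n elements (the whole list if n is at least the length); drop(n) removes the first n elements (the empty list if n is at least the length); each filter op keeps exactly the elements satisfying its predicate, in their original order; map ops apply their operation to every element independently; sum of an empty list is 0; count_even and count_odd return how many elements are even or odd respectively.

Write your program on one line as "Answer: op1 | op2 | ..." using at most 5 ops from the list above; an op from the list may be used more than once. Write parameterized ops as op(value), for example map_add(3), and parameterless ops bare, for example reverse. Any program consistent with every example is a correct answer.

map_mul(4) | map_mul(9) | filter_gt(-9) | sum

Check, running the answer program on each example:
  [-1, 5, 5, -38, 47, -27] -> [-4, 20, 20, -152, 188, -108] -> [-36, 180, 180, -1368, 1692, -972] -> [180, 180, 1692] -> 2052
  [33, 28, 35, -16, -16, -19] -> [132, 112, 140, -64, -64, -76] -> [1188, 1008, 1260, -576, -576, -684] -> [1188, 1008, 1260] -> 3456
  [35, -4, -2, 30, -30, -35, -6, 20, -10] -> [140, -16, -8, 120, -120, -140, -24, 80, -40] -> [1260, -144, -72, 1080, -1080, -1260, -216, 720, -360] -> [1260, 1080, 720] -> 3060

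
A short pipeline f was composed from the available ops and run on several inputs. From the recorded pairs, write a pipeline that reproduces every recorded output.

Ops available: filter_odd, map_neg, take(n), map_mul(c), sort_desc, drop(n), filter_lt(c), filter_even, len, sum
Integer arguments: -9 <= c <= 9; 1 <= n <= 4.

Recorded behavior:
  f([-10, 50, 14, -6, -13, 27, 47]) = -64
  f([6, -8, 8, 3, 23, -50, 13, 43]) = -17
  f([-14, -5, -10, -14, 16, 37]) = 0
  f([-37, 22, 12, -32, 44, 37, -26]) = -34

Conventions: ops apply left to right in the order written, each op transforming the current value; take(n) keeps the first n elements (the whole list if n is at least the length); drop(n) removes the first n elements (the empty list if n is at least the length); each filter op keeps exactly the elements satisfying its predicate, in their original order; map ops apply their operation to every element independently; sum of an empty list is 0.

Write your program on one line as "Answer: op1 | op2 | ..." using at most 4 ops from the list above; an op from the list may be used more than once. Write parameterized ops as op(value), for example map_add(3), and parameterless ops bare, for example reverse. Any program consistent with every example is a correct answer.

take(4) | map_neg | filter_lt(0) | sum

Check, running the answer program on each example:
  [-10, 50, 14, -6, -13, 27, 47] -> [-10, 50, 14, -6] -> [10, -50, -14, 6] -> [-50, -14] -> -64
  [6, -8, 8, 3, 23, -50, 13, 43] -> [6, -8, 8, 3] -> [-6, 8, -8, -3] -> [-6, -8, -3] -> -17
  [-14, -5, -10, -14, 16, 37] -> [-14, -5, -10, -14] -> [14, 5, 10, 14] -> [] -> 0
  [-37, 22, 12, -32, 44, 37, -26] -> [-37, 22, 12, -32] -> [37, -22, -12, 32] -> [-22, -12] -> -34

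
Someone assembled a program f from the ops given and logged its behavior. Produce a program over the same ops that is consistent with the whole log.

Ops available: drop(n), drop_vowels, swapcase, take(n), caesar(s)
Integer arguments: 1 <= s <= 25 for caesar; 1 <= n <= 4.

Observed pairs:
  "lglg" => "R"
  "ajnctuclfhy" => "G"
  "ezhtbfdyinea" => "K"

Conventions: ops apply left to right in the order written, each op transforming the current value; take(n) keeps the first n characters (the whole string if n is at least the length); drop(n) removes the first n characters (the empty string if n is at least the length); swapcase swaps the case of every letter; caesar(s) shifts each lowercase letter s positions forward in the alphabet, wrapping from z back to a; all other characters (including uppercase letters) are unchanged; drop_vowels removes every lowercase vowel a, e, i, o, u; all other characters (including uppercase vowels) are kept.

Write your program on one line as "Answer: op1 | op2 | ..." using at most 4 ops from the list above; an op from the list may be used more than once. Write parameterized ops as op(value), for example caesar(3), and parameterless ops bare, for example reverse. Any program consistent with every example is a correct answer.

caesar(25) | take(1) | caesar(7) | swapcase

Check, running the answer program on each example:
  "lglg" -> "kfkf" -> "k" -> "r" -> "R"
  "ajnctuclfhy" -> "zimbstbkegx" -> "z" -> "g" -> "G"
  "ezhtbfdyinea" -> "dygsaecxhmdz" -> "d" -> "k" -> "K"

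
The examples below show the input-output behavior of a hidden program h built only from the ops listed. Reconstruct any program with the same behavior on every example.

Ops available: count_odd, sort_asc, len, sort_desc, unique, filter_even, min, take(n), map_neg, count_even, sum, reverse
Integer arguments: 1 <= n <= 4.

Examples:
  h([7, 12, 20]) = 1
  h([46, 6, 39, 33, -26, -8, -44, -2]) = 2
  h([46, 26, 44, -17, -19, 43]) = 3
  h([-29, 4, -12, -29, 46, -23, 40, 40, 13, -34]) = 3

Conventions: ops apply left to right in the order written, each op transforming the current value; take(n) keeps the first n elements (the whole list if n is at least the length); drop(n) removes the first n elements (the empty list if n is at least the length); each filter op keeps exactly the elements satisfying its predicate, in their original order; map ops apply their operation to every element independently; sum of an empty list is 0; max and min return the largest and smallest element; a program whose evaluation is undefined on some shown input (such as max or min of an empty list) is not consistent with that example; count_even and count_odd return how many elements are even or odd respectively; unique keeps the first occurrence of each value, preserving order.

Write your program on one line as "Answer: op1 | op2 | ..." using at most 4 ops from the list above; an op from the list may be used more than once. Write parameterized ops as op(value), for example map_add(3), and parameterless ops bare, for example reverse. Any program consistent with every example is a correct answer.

sort_desc | unique | count_odd

Check, running the answer program on each example:
  [7, 12, 20] -> [20, 12, 7] -> [20, 12, 7] -> 1
  [46, 6, 39, 33, -26, -8, -44, -2] -> [46, 39, 33, 6, -2, -8, -26, -44] -> [46, 39, 33, 6, -2, -8, -26, -44] -> 2
  [46, 26, 44, -17, -19, 43] -> [46, 44, 43, 26, -17, -19] -> [46, 44, 43, 26, -17, -19] -> 3
  [-29, 4, -12, -29, 46, -23, 40, 40, 13, -34] -> [46, 40, 40, 13, 4, -12, -23, -29, -29, -34] -> [46, 40, 13, 4, -12, -23, -29, -34] -> 3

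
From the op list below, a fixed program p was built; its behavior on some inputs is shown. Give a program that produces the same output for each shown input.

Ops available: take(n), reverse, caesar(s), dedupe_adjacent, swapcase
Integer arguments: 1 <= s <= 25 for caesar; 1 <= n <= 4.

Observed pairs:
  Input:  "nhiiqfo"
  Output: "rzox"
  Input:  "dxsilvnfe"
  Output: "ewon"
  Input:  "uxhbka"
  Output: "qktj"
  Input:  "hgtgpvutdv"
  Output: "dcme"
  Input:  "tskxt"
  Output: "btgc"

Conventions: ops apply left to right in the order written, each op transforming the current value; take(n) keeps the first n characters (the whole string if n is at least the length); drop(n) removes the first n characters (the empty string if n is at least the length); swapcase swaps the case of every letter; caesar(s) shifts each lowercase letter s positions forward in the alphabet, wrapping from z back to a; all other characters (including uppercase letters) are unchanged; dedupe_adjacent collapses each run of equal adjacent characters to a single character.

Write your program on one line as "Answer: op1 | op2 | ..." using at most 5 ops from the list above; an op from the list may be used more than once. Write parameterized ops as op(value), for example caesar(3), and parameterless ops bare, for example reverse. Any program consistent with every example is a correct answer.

caesar(9) | reverse | take(4) | reverse

Check, running the answer program on each example:
  "nhiiqfo" -> "wqrrzox" -> "xozrrqw" -> "xozr" -> "rzox"
  "dxsilvnfe" -> "mgbruewon" -> "noweurbgm" -> "nowe" -> "ewon"
  "uxhbka" -> "dgqktj" -> "jtkqgd" -> "jtkq" -> "qktj"
  "hgtgpvutdv" -> "qpcpyedcme" -> "emcdeypcpq" -> "emcd" -> "dcme"
  "tskxt" -> "cbtgc" -> "cgtbc" -> "cgtb" -> "btgc"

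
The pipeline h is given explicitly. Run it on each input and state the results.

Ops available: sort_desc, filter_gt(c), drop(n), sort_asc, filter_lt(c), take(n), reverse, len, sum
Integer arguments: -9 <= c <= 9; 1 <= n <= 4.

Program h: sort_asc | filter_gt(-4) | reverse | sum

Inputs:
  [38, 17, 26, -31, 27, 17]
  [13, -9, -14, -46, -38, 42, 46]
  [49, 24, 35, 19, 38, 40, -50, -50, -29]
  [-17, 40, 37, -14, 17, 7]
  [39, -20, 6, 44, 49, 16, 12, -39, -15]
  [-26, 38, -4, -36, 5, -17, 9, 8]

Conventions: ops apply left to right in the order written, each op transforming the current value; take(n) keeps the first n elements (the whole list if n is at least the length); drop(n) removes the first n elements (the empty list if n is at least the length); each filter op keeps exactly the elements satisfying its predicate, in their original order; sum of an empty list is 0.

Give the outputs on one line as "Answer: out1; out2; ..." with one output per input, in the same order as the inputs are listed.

125; 101; 205; 101; 166; 60

Execution, op by op:
  [38, 17, 26, -31, 27, 17] -> [-31, 17, 17, 26, 27, 38] -> [17, 17, 26, 27, 38] -> [38, 27, 26, 17, 17] -> 125
  [13, -9, -14, -46, -38, 42, 46] -> [-46, -38, -14, -9, 13, 42, 46] -> [13, 42, 46] -> [46, 42, 13] -> 101
  [49, 24, 35, 19, 38, 40, -50, -50, -29] -> [-50, -50, -29, 19, 24, 35, 38, 40, 49] -> [19, 24, 35, 38, 40, 49] -> [49, 40, 38, 35, 24, 19] -> 205
  [-17, 40, 37, -14, 17, 7] -> [-17, -14, 7, 17, 37, 40] -> [7, 17, 37, 40] -> [40, 37, 17, 7] -> 101
  [39, -20, 6, 44, 49, 16, 12, -39, -15] -> [-39, -20, -15, 6, 12, 16, 39, 44, 49] -> [6, 12, 16, 39, 44, 49] -> [49, 44, 39, 16, 12, 6] -> 166
  [-26, 38, -4, -36, 5, -17, 9, 8] -> [-36, -26, -17, -4, 5, 8, 9, 38] -> [5, 8, 9, 38] -> [38, 9, 8, 5] -> 60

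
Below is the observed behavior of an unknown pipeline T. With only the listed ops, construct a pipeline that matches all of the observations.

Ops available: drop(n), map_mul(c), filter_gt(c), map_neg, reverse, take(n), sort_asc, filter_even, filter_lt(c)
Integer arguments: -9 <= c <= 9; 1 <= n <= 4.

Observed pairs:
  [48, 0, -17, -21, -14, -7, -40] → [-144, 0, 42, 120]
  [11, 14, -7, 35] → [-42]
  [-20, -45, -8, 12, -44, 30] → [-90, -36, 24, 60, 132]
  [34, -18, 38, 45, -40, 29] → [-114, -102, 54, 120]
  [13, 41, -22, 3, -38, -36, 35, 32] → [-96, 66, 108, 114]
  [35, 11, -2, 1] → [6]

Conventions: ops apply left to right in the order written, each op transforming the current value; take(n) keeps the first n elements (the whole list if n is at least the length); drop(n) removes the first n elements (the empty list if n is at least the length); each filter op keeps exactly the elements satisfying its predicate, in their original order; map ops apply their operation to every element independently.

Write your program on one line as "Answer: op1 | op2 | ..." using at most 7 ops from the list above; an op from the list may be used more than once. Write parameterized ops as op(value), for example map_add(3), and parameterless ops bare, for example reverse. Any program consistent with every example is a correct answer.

reverse | filter_even | map_neg | map_mul(3) | reverse | sort_asc

Check, running the answer program on each example:
  [48, 0, -17, -21, -14, -7, -40] -> [-40, -7, -14, -21, -17, 0, 48] -> [-40, -14, 0, 48] -> [40, 14, 0, -48] -> [120, 42, 0, -144] -> [-144, 0, 42, 120] -> [-144, 0, 42, 120]
  [11, 14, -7, 35] -> [35, -7, 14, 11] -> [14] -> [-14] -> [-42] -> [-42] -> [-42]
  [-20, -45, -8, 12, -44, 30] -> [30, -44, 12, -8, -45, -20] -> [30, -44, 12, -8, -20] -> [-30, 44, -12, 8, 20] -> [-90, 132, -36, 24, 60] -> [60, 24, -36, 132, -90] -> [-90, -36, 24, 60, 132]
  [34, -18, 38, 45, -40, 29] -> [29, -40, 45, 38, -18, 34] -> [-40, 38, -18, 34] -> [40, -38, 18, -34] -> [120, -114, 54, -102] -> [-102, 54, -114, 120] -> [-114, -102, 54, 120]
  [13, 41, -22, 3, -38, -36, 35, 32] -> [32, 35, -36, -38, 3, -22, 41, 13] -> [32, -36, -38, -22] -> [-32, 36, 38, 22] -> [-96, 108, 114, 66] -> [66, 114, 108, -96] -> [-96, 66, 108, 114]
  [35, 11, -2, 1] -> [1, -2, 11, 35] -> [-2] -> [2] -> [6] -> [6] -> [6]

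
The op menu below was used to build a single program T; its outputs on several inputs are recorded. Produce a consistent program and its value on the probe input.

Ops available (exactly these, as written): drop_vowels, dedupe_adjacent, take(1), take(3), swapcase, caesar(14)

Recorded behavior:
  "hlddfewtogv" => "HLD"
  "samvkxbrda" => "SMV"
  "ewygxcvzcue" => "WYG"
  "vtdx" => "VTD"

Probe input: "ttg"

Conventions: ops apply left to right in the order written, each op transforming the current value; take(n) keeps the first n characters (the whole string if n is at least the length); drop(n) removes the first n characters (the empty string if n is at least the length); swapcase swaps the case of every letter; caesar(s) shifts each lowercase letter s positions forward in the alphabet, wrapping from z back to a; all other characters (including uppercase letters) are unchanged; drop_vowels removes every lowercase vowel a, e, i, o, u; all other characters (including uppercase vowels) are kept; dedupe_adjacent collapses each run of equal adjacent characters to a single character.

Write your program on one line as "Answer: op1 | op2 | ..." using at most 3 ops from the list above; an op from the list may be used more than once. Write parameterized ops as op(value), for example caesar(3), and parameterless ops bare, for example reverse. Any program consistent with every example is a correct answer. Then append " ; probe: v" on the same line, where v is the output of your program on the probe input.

drop_vowels | take(3) | swapcase ; probe: "TTG"

Check, running the answer program on each example:
  "hlddfewtogv" -> "hlddfwtgv" -> "hld" -> "HLD"
  "samvkxbrda" -> "smvkxbrd" -> "smv" -> "SMV"
  "ewygxcvzcue" -> "wygxcvzc" -> "wyg" -> "WYG"
  "vtdx" -> "vtdx" -> "vtd" -> "VTD"
  probe: "ttg" -> "ttg" -> "ttg" -> "TTG"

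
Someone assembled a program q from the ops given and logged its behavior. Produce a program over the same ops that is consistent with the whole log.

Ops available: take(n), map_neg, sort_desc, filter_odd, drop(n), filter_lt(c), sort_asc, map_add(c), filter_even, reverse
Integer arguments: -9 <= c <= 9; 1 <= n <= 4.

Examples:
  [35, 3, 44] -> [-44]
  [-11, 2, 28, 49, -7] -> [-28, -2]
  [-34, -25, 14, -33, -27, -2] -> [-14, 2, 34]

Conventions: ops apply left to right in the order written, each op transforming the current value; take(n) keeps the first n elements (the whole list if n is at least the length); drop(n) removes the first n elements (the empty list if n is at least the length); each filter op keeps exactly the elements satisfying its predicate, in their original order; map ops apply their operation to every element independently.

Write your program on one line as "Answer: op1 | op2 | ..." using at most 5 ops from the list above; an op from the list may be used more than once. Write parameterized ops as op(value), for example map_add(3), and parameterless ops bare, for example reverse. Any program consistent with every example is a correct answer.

reverse | sort_desc | map_neg | filter_even

Check, running the answer program on each example:
  [35, 3, 44] -> [44, 3, 35] -> [44, 35, 3] -> [-44, -35, -3] -> [-44]
  [-11, 2, 28, 49, -7] -> [-7, 49, 28, 2, -11] -> [49, 28, 2, -7, -11] -> [-49, -28, -2, 7, 11] -> [-28, -2]
  [-34, -25, 14, -33, -27, -2] -> [-2, -27, -33, 14, -25, -34] -> [14, -2, -25, -27, -33, -34] -> [-14, 2, 25, 27, 33, 34] -> [-14, 2, 34]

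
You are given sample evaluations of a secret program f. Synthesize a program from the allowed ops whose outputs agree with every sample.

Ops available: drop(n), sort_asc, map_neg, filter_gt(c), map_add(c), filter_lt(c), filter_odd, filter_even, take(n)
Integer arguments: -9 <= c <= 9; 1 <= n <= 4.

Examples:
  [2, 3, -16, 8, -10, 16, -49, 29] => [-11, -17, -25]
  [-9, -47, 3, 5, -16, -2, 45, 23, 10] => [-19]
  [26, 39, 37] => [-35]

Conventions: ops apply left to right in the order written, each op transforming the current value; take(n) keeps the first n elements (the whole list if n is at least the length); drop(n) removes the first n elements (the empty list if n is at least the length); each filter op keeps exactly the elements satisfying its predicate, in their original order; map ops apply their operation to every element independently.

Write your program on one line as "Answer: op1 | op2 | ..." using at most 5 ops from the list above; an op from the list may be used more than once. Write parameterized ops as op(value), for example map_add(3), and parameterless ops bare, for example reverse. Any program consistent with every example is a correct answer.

map_add(1) | map_neg | filter_lt(1) | filter_odd | map_add(-8)

Check, running the answer program on each example:
  [2, 3, -16, 8, -10, 16, -49, 29] -> [3, 4, -15, 9, -9, 17, -48, 30] -> [-3, -4, 15, -9, 9, -17, 48, -30] -> [-3, -4, -9, -17, -30] -> [-3, -9, -17] -> [-11, -17, -25]
  [-9, -47, 3, 5, -16, -2, 45, 23, 10] -> [-8, -46, 4, 6, -15, -1, 46, 24, 11] -> [8, 46, -4, -6, 15, 1, -46, -24, -11] -> [-4, -6, -46, -24, -11] -> [-11] -> [-19]
  [26, 39, 37] -> [27, 40, 38] -> [-27, -40, -38] -> [-27, -40, -38] -> [-27] -> [-35]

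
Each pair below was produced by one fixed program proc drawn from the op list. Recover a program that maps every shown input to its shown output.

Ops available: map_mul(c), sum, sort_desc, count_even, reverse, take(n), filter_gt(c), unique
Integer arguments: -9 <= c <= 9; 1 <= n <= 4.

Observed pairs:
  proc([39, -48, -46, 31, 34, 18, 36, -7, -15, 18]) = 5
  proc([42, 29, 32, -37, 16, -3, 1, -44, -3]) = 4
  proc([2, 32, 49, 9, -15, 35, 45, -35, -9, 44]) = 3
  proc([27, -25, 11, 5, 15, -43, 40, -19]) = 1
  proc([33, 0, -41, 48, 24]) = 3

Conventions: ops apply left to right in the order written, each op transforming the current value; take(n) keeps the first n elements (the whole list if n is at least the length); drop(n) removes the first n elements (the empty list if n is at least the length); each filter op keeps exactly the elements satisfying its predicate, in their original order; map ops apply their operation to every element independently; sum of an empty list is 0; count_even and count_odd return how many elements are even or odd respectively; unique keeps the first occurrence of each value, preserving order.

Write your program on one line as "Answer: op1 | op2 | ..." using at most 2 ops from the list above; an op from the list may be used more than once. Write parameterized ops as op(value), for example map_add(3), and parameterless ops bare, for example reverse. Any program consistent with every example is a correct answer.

unique | count_even

Check, running the answer program on each example:
  [39, -48, -46, 31, 34, 18, 36, -7, -15, 18] -> [39, -48, -46, 31, 34, 18, 36, -7, -15] -> 5
  [42, 29, 32, -37, 16, -3, 1, -44, -3] -> [42, 29, 32, -37, 16, -3, 1, -44] -> 4
  [2, 32, 49, 9, -15, 35, 45, -35, -9, 44] -> [2, 32, 49, 9, -15, 35, 45, -35, -9, 44] -> 3
  [27, -25, 11, 5, 15, -43, 40, -19] -> [27, -25, 11, 5, 15, -43, 40, -19] -> 1
  [33, 0, -41, 48, 24] -> [33, 0, -41, 48, 24] -> 3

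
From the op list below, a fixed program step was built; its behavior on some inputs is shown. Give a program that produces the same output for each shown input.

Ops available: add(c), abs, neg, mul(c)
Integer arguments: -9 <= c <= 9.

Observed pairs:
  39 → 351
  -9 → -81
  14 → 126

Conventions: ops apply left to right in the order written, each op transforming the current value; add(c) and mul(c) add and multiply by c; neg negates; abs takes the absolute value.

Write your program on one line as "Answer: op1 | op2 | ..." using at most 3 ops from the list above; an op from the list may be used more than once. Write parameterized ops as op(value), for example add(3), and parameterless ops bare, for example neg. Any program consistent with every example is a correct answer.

neg | mul(-9)

Check, running the answer program on each example:
  39 -> -39 -> 351
  -9 -> 9 -> -81
  14 -> -14 -> 126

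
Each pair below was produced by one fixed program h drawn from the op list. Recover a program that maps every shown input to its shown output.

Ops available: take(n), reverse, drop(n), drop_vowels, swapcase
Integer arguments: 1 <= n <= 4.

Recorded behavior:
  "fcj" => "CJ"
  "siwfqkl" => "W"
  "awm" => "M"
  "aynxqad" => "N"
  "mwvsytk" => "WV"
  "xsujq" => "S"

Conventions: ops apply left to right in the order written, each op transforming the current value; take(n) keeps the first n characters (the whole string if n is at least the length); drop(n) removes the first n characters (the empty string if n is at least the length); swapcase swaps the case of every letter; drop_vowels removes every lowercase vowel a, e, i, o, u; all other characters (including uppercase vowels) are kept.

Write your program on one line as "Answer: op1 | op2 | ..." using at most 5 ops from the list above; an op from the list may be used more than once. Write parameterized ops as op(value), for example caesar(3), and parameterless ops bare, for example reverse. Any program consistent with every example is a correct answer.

take(3) | drop_vowels | drop(1) | swapcase

Check, running the answer program on each example:
  "fcj" -> "fcj" -> "fcj" -> "cj" -> "CJ"
  "siwfqkl" -> "siw" -> "sw" -> "w" -> "W"
  "awm" -> "awm" -> "wm" -> "m" -> "M"
  "aynxqad" -> "ayn" -> "yn" -> "n" -> "N"
  "mwvsytk" -> "mwv" -> "mwv" -> "wv" -> "WV"
  "xsujq" -> "xsu" -> "xs" -> "s" -> "S"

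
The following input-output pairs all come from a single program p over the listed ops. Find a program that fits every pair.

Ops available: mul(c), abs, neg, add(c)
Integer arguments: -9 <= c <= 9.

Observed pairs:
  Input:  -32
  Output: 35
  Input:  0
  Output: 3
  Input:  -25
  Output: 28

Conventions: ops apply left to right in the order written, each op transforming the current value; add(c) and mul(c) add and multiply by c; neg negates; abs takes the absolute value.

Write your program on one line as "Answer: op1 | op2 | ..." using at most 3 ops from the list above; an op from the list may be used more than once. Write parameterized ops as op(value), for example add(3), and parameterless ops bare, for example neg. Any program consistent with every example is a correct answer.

neg | add(3)

Check, running the answer program on each example:
  -32 -> 32 -> 35
  0 -> 0 -> 3
  -25 -> 25 -> 28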